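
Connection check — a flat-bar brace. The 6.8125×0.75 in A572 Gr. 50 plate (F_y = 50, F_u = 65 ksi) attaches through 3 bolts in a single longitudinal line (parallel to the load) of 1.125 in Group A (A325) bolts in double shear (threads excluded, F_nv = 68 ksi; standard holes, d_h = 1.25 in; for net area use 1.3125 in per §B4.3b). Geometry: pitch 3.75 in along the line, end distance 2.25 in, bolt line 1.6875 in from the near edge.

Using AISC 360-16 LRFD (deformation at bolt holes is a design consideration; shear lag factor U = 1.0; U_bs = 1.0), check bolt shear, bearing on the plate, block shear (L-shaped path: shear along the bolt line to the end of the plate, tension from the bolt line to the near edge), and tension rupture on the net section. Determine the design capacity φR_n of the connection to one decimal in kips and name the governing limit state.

Bolt shear: A_b = π(1.125)²/4 = 0.99402 in². φR_n = 0.75 × 68 × 0.99402 × 3 × 2 = 304.2 kips.
Bearing (0.75 in plate, F_u = 65 ksi): end bolts L_c = 2.25 − 1.25/2 = 1.625, R_n = min(1.2×1.625×0.75×65, 2.4×1.125×0.75×65) = 95.063 kips/bolt; interior L_c = 3.75 − 1.25 = 2.5, R_n = 131.63 kips/bolt. φR_n = 0.75 × (1×95.063 + 2×131.63) = 268.7 kips.
Block shear: shear path 1×[2.25+2×3.75] = 1×9.75 in, A_gv = 7.3125, A_nv = 1×(9.75 − 2.5×1.3125)×0.75 = 4.8516 in²; tension to near edge: (1.6875 − 0.5×1.3125)×0.75 = 0.77344 in². R_n = min(0.6×65×4.8516, 0.6×50×7.3125) + 1.0×65×0.77344 = min(189.21, 219.38) + 50.274 = 239.48 kips. φR_n = 0.75 × 239.48 = 179.6 kips.
Tension rupture (net): A_n = (6.8125 − 1×1.3125)×0.75 = 4.125 in² (U = 1.0, A_e = A_n). φR_n = 0.75 × 65 × 4.125 = 201.1 kips.
Governing: min(304.2, 268.7, 179.6, 201.1) = 179.6 kips → block shear.

179.6 kips (block shear governs)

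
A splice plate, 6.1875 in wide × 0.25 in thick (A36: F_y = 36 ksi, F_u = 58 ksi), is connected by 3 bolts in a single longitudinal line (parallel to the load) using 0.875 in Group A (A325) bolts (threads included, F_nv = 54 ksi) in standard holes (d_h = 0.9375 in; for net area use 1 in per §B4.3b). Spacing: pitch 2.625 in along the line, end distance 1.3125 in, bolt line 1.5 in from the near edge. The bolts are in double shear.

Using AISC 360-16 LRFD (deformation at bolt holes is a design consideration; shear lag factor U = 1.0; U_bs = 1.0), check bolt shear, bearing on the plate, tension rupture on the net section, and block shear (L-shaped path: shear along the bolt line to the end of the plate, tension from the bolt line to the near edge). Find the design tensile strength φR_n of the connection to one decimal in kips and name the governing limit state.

Bolt shear: A_b = π(0.875)²/4 = 0.60132 in². φR_n = 0.75 × 54 × 0.60132 × 3 × 2 = 146.1 kips.
Bearing (0.25 in plate, F_u = 58 ksi): end bolts L_c = 1.3125 − 0.9375/2 = 0.84375, R_n = min(1.2×0.84375×0.25×58, 2.4×0.875×0.25×58) = 14.681 kips/bolt; interior L_c = 2.625 − 0.9375 = 1.6875, R_n = 29.363 kips/bolt. φR_n = 0.75 × (1×14.681 + 2×29.363) = 55.1 kips.
Tension rupture (net): A_n = (6.1875 − 1×1)×0.25 = 1.2969 in² (U = 1.0, A_e = A_n). φR_n = 0.75 × 58 × 1.2969 = 56.4 kips.
Block shear: shear path 1×[1.3125+2×2.625] = 1×6.5625 in, A_gv = 1.6406, A_nv = 1×(6.5625 − 2.5×1)×0.25 = 1.0156 in²; tension to near edge: (1.5 − 0.5×1)×0.25 = 0.25 in². R_n = min(0.6×58×1.0156, 0.6×36×1.6406) + 1.0×58×0.25 = min(35.343, 35.437) + 14.5 = 49.843 kips. φR_n = 0.75 × 49.843 = 37.4 kips.
Governing: min(146.1, 55.1, 56.4, 37.4) = 37.4 kips → block shear.

37.4 kips (block shear governs)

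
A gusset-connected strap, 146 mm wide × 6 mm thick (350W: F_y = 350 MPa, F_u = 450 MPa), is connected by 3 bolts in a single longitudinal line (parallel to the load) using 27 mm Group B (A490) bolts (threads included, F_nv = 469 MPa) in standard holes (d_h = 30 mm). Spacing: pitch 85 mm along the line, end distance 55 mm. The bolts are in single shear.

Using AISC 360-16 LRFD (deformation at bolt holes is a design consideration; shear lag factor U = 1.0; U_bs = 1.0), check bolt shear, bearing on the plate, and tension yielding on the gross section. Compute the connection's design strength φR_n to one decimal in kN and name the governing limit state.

275.9 kN (gross-section yield governs)

Bolt shear: A_b = π(27)²/4 = 572.56 mm². φR_n = 0.75 × 469 × 572.56 × 3 × 1 = 604.2 kN.
Bearing (6 mm plate, F_u = 450 MPa): end bolts L_c = 55 − 30/2 = 40, R_n = min(1.2×40×6×450, 2.4×27×6×450) = 129.6 kN/bolt; interior L_c = 85 − 30 = 55, R_n = 174.96 kN/bolt. φR_n = 0.75 × (1×129.6 + 2×174.96) = 359.6 kN.
Tension yield (gross): A_g = 146×6 = 876 mm². φR_n = 0.90 × 350 × 876 = 275.9 kN.
Governing: min(604.2, 359.6, 275.9) = 275.9 kN → gross-section yield.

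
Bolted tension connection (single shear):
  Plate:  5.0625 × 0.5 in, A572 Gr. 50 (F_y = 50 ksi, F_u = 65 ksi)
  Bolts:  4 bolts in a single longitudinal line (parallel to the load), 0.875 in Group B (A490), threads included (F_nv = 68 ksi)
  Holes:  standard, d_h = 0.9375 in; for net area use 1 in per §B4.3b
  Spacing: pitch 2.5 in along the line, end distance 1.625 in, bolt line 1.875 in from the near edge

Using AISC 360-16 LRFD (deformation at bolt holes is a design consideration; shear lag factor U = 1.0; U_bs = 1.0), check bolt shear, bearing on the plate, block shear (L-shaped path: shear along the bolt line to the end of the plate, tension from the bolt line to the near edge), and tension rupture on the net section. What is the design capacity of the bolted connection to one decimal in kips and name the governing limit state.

Bolt shear: A_b = π(0.875)²/4 = 0.60132 in². φR_n = 0.75 × 68 × 0.60132 × 4 × 1 = 122.7 kips.
Bearing (0.5 in plate, F_u = 65 ksi): end bolts L_c = 1.625 − 0.9375/2 = 1.15625, R_n = min(1.2×1.15625×0.5×65, 2.4×0.875×0.5×65) = 45.094 kips/bolt; interior L_c = 2.5 − 0.9375 = 1.5625, R_n = 60.938 kips/bolt. φR_n = 0.75 × (1×45.094 + 3×60.938) = 170.9 kips.
Block shear: shear path 1×[1.625+3×2.5] = 1×9.125 in, A_gv = 4.5625, A_nv = 1×(9.125 − 3.5×1)×0.5 = 2.8125 in²; tension to near edge: (1.875 − 0.5×1)×0.5 = 0.6875 in². R_n = min(0.6×65×2.8125, 0.6×50×4.5625) + 1.0×65×0.6875 = min(109.69, 136.88) + 44.688 = 154.38 kips. φR_n = 0.75 × 154.38 = 115.8 kips.
Tension rupture (net): A_n = (5.0625 − 1×1)×0.5 = 2.0313 in² (U = 1.0, A_e = A_n). φR_n = 0.75 × 65 × 2.0313 = 99.0 kips.
Governing: min(122.7, 170.9, 115.8, 99.0) = 99.0 kips → net-section rupture.

99.0 kips (net-section rupture governs)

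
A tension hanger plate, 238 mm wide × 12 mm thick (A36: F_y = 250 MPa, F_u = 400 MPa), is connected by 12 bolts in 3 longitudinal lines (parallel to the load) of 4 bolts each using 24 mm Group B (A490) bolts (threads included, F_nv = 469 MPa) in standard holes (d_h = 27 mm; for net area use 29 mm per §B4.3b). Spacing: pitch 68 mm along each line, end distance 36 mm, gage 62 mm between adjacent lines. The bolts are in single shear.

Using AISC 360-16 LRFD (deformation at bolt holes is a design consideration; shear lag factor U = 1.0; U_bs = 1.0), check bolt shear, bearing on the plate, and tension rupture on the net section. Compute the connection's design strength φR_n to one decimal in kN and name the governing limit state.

Bolt shear: A_b = π(24)²/4 = 452.39 mm². φR_n = 0.75 × 469 × 452.39 × 12 × 1 = 1909.5 kN.
Bearing (12 mm plate, F_u = 400 MPa): end bolts L_c = 36 − 27/2 = 22.5, R_n = min(1.2×22.5×12×400, 2.4×24×12×400) = 129.6 kN/bolt; interior L_c = 68 − 27 = 41, R_n = 236.16 kN/bolt. φR_n = 0.75 × (3×129.6 + 9×236.16) = 1885.7 kN.
Tension rupture (net): A_n = (238 − 3×29)×12 = 1812 mm² (U = 1.0, A_e = A_n). φR_n = 0.75 × 400 × 1812 = 543.6 kN.
Governing: min(1909.5, 1885.7, 543.6) = 543.6 kN → net-section rupture.

543.6 kN (net-section rupture governs)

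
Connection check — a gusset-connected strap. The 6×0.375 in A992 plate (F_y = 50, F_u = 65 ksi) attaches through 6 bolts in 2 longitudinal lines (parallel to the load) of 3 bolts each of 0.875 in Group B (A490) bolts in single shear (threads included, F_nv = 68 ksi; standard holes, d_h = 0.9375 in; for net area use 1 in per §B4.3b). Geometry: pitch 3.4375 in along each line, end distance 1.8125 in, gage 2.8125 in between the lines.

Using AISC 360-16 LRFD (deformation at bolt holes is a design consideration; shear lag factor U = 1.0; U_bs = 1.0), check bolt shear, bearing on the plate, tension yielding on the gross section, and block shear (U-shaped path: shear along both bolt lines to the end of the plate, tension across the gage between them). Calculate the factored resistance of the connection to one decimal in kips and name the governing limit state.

Bolt shear: A_b = π(0.875)²/4 = 0.60132 in². φR_n = 0.75 × 68 × 0.60132 × 6 × 1 = 184.0 kips.
Bearing (0.375 in plate, F_u = 65 ksi): end bolts L_c = 1.8125 − 0.9375/2 = 1.34375, R_n = min(1.2×1.34375×0.375×65, 2.4×0.875×0.375×65) = 39.305 kips/bolt; interior L_c = 3.4375 − 0.9375 = 2.5, R_n = 51.188 kips/bolt. φR_n = 0.75 × (2×39.305 + 4×51.188) = 212.5 kips.
Tension yield (gross): A_g = 6×0.375 = 2.25 in². φR_n = 0.90 × 50 × 2.25 = 101.3 kips.
Block shear: shear path 2×[1.8125+2×3.4375] = 2×8.6875 in, A_gv = 6.5156, A_nv = 2×(8.6875 − 2.5×1)×0.375 = 4.6406 in²; tension across gage: (2.8125 − 1×1)×0.375 = 0.67969 in². R_n = min(0.6×65×4.6406, 0.6×50×6.5156) + 1.0×65×0.67969 = min(180.98, 195.47) + 44.18 = 225.16 kips. φR_n = 0.75 × 225.16 = 168.9 kips.
Governing: min(184.0, 212.5, 101.3, 168.9) = 101.3 kips → gross-section yield.

101.3 kips (gross-section yield governs)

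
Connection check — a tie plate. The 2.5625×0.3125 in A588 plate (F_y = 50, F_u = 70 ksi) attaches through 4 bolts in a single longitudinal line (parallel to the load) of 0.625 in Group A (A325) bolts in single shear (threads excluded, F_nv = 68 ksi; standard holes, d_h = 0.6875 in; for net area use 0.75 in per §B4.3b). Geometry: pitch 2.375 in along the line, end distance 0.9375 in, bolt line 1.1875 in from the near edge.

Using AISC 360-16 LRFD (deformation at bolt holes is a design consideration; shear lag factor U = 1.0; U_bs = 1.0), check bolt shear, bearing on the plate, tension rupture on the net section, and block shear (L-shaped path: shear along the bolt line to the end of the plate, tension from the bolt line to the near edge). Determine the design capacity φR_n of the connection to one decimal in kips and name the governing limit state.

Bolt shear: A_b = π(0.625)²/4 = 0.3068 in². φR_n = 0.75 × 68 × 0.3068 × 4 × 1 = 62.6 kips.
Bearing (0.3125 in plate, F_u = 70 ksi): end bolts L_c = 0.9375 − 0.6875/2 = 0.59375, R_n = min(1.2×0.59375×0.3125×70, 2.4×0.625×0.3125×70) = 15.586 kips/bolt; interior L_c = 2.375 − 0.6875 = 1.6875, R_n = 32.813 kips/bolt. φR_n = 0.75 × (1×15.586 + 3×32.813) = 85.5 kips.
Tension rupture (net): A_n = (2.5625 − 1×0.75)×0.3125 = 0.56641 in² (U = 1.0, A_e = A_n). φR_n = 0.75 × 70 × 0.56641 = 29.7 kips.
Block shear: shear path 1×[0.9375+3×2.375] = 1×8.0625 in, A_gv = 2.5195, A_nv = 1×(8.0625 − 3.5×0.75)×0.3125 = 1.6992 in²; tension to near edge: (1.1875 − 0.5×0.75)×0.3125 = 0.25391 in². R_n = min(0.6×70×1.6992, 0.6×50×2.5195) + 1.0×70×0.25391 = min(71.366, 75.585) + 17.774 = 89.14 kips. φR_n = 0.75 × 89.14 = 66.9 kips.
Governing: min(62.6, 85.5, 29.7, 66.9) = 29.7 kips → net-section rupture.

29.7 kips (net-section rupture governs)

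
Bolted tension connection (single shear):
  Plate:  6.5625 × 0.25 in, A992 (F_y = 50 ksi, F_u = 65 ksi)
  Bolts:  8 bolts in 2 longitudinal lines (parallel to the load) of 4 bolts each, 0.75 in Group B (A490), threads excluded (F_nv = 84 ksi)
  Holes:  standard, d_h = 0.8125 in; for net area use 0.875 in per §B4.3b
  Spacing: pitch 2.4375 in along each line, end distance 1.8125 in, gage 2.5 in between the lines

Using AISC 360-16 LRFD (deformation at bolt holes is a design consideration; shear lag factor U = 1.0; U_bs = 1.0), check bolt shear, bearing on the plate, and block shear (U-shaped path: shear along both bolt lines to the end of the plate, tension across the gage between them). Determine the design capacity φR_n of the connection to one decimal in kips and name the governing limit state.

Bolt shear: A_b = π(0.75)²/4 = 0.44179 in². φR_n = 0.75 × 84 × 0.44179 × 8 × 1 = 222.7 kips.
Bearing (0.25 in plate, F_u = 65 ksi): end bolts L_c = 1.8125 − 0.8125/2 = 1.40625, R_n = min(1.2×1.40625×0.25×65, 2.4×0.75×0.25×65) = 27.422 kips/bolt; interior L_c = 2.4375 − 0.8125 = 1.625, R_n = 29.25 kips/bolt. φR_n = 0.75 × (2×27.422 + 6×29.25) = 172.8 kips.
Block shear: shear path 2×[1.8125+3×2.4375] = 2×9.125 in, A_gv = 4.5625, A_nv = 2×(9.125 − 3.5×0.875)×0.25 = 3.0313 in²; tension across gage: (2.5 − 1×0.875)×0.25 = 0.40625 in². R_n = min(0.6×65×3.0313, 0.6×50×4.5625) + 1.0×65×0.40625 = min(118.22, 136.88) + 26.406 = 144.63 kips. φR_n = 0.75 × 144.63 = 108.5 kips.
Governing: min(222.7, 172.8, 108.5) = 108.5 kips → block shear.

108.5 kips (block shear governs)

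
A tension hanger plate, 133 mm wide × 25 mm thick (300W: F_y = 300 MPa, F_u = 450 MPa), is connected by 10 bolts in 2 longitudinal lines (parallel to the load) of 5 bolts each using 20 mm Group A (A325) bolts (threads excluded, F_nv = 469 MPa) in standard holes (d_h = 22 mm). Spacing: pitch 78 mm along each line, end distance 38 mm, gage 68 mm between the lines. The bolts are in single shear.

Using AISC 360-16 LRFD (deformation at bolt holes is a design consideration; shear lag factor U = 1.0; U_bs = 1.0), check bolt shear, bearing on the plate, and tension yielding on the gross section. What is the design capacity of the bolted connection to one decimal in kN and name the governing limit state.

Bolt shear: A_b = π(20)²/4 = 314.16 mm². φR_n = 0.75 × 469 × 314.16 × 10 × 1 = 1105.1 kN.
Bearing (25 mm plate, F_u = 450 MPa): end bolts L_c = 38 − 22/2 = 27, R_n = min(1.2×27×25×450, 2.4×20×25×450) = 364.5 kN/bolt; interior L_c = 78 − 22 = 56, R_n = 540 kN/bolt. φR_n = 0.75 × (2×364.5 + 8×540) = 3786.8 kN.
Tension yield (gross): A_g = 133×25 = 3325 mm². φR_n = 0.90 × 300 × 3325 = 897.8 kN.
Governing: min(1105.1, 3786.8, 897.8) = 897.8 kN → gross-section yield.

897.8 kN (gross-section yield governs)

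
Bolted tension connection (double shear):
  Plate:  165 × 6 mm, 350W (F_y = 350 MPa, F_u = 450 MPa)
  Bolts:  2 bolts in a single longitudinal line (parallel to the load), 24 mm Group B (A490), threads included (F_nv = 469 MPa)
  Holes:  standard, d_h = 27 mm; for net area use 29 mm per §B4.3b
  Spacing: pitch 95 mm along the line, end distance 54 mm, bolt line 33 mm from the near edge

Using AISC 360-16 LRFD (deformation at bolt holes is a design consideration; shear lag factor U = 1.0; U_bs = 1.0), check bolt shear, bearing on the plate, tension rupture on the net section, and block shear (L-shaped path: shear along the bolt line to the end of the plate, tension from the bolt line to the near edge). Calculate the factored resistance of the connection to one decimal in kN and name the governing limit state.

165.6 kN (block shear governs)

Bolt shear: A_b = π(24)²/4 = 452.39 mm². φR_n = 0.75 × 469 × 452.39 × 2 × 2 = 636.5 kN.
Bearing (6 mm plate, F_u = 450 MPa): end bolts L_c = 54 − 27/2 = 40.5, R_n = min(1.2×40.5×6×450, 2.4×24×6×450) = 131.22 kN/bolt; interior L_c = 95 − 27 = 68, R_n = 155.52 kN/bolt. φR_n = 0.75 × (1×131.22 + 1×155.52) = 215.1 kN.
Tension rupture (net): A_n = (165 − 1×29)×6 = 816 mm² (U = 1.0, A_e = A_n). φR_n = 0.75 × 450 × 816 = 275.4 kN.
Block shear: shear path 1×[54+1×95] = 1×149 mm, A_gv = 894, A_nv = 1×(149 − 1.5×29)×6 = 633 mm²; tension to near edge: (33 − 0.5×29)×6 = 111 mm². R_n = min(0.6×450×633, 0.6×350×894) + 1.0×450×111 = min(170.91, 187.74) + 49.95 = 220.86 kN. φR_n = 0.75 × 220.86 = 165.6 kN.
Governing: min(636.5, 215.1, 275.4, 165.6) = 165.6 kN → block shear.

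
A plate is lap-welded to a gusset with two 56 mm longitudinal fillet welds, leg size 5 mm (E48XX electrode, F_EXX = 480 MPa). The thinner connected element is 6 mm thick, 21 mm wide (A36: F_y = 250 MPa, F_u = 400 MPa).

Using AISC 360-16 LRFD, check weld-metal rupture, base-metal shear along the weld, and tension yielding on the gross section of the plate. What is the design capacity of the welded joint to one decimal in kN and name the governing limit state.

Weld metal: throat = 0.707×5 = 3.535 mm, L = 2×56 = 112 mm. φR_n = 0.75 × 0.6 × 480 × 3.535 × 112 = 85.5 kN.
Base metal shear (6 mm plate): yield φR_n = 1.0×0.6×250×6×112 = 100.8 kN; rupture φR_n = 0.75×0.6×400×6×112 = 121.0 kN; take 100.8 kN (yield).
Tension yield (gross): A_g = 21×6 = 126 mm². φR_n = 0.90 × 250 × 126 = 28.4 kN.
Governing: min(85.5, 100.8, 28.4) = 28.4 kN → gross-section yield.

28.4 kN (gross-section yield governs)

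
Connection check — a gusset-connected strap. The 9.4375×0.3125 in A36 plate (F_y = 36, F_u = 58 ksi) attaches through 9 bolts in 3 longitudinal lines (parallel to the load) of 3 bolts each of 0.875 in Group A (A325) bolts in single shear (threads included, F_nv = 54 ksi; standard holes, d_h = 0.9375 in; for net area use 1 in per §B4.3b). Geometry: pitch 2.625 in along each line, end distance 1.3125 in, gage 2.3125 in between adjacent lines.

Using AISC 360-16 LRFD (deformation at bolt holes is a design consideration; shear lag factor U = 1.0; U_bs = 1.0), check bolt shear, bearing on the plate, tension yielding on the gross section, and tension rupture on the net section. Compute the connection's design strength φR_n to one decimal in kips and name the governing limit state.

Bolt shear: A_b = π(0.875)²/4 = 0.60132 in². φR_n = 0.75 × 54 × 0.60132 × 9 × 1 = 219.2 kips.
Bearing (0.3125 in plate, F_u = 58 ksi): end bolts L_c = 1.3125 − 0.9375/2 = 0.84375, R_n = min(1.2×0.84375×0.3125×58, 2.4×0.875×0.3125×58) = 18.352 kips/bolt; interior L_c = 2.625 − 0.9375 = 1.6875, R_n = 36.703 kips/bolt. φR_n = 0.75 × (3×18.352 + 6×36.703) = 206.5 kips.
Tension yield (gross): A_g = 9.4375×0.3125 = 2.9492 in². φR_n = 0.90 × 36 × 2.9492 = 95.6 kips.
Tension rupture (net): A_n = (9.4375 − 3×1)×0.3125 = 2.0117 in² (U = 1.0, A_e = A_n). φR_n = 0.75 × 58 × 2.0117 = 87.5 kips.
Governing: min(219.2, 206.5, 95.6, 87.5) = 87.5 kips → net-section rupture.

87.5 kips (net-section rupture governs)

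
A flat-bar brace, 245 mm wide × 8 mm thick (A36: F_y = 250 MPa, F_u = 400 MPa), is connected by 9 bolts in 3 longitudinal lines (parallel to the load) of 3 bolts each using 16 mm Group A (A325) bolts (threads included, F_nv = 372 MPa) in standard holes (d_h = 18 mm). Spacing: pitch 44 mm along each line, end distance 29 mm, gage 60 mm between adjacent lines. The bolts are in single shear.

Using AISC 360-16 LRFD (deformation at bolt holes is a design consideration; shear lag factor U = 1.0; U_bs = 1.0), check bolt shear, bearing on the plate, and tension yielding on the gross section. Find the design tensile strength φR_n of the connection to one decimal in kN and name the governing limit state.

Bolt shear: A_b = π(16)²/4 = 201.06 mm². φR_n = 0.75 × 372 × 201.06 × 9 × 1 = 504.9 kN.
Bearing (8 mm plate, F_u = 400 MPa): end bolts L_c = 29 − 18/2 = 20, R_n = min(1.2×20×8×400, 2.4×16×8×400) = 76.8 kN/bolt; interior L_c = 44 − 18 = 26, R_n = 99.84 kN/bolt. φR_n = 0.75 × (3×76.8 + 6×99.84) = 622.1 kN.
Tension yield (gross): A_g = 245×8 = 1960 mm². φR_n = 0.90 × 250 × 1960 = 441.0 kN.
Governing: min(504.9, 622.1, 441.0) = 441.0 kN → gross-section yield.

441.0 kN (gross-section yield governs)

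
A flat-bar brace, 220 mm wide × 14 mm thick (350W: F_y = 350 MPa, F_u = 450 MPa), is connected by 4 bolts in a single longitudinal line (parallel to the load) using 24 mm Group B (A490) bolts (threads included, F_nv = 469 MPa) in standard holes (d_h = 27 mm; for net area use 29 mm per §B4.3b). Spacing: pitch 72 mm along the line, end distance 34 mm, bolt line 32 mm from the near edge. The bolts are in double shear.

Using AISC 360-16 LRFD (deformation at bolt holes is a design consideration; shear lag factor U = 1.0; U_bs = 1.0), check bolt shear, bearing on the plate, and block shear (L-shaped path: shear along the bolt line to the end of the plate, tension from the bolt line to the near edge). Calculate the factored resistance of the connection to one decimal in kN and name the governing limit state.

Bolt shear: A_b = π(24)²/4 = 452.39 mm². φR_n = 0.75 × 469 × 452.39 × 4 × 2 = 1273.0 kN.
Bearing (14 mm plate, F_u = 450 MPa): end bolts L_c = 34 − 27/2 = 20.5, R_n = min(1.2×20.5×14×450, 2.4×24×14×450) = 154.98 kN/bolt; interior L_c = 72 − 27 = 45, R_n = 340.2 kN/bolt. φR_n = 0.75 × (1×154.98 + 3×340.2) = 881.7 kN.
Block shear: shear path 1×[34+3×72] = 1×250 mm, A_gv = 3500, A_nv = 1×(250 − 3.5×29)×14 = 2079 mm²; tension to near edge: (32 − 0.5×29)×14 = 245 mm². R_n = min(0.6×450×2079, 0.6×350×3500) + 1.0×450×245 = min(561.33, 735) + 110.25 = 671.58 kN. φR_n = 0.75 × 671.58 = 503.7 kN.
Governing: min(1273.0, 881.7, 503.7) = 503.7 kN → block shear.

503.7 kN (block shear governs)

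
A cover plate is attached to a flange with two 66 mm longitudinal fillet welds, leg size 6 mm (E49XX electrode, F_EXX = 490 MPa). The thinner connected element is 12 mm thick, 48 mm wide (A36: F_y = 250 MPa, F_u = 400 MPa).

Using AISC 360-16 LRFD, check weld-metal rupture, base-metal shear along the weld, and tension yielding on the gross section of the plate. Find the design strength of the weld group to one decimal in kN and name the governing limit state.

123.5 kN (weld metal governs)

Weld metal: throat = 0.707×6 = 4.242 mm, L = 2×66 = 132 mm. φR_n = 0.75 × 0.6 × 490 × 4.242 × 132 = 123.5 kN.
Base metal shear (12 mm plate): yield φR_n = 1.0×0.6×250×12×132 = 237.6 kN; rupture φR_n = 0.75×0.6×400×12×132 = 285.1 kN; take 237.6 kN (yield).
Tension yield (gross): A_g = 48×12 = 576 mm². φR_n = 0.90 × 250 × 576 = 129.6 kN.
Governing: min(123.5, 237.6, 129.6) = 123.5 kN → weld metal.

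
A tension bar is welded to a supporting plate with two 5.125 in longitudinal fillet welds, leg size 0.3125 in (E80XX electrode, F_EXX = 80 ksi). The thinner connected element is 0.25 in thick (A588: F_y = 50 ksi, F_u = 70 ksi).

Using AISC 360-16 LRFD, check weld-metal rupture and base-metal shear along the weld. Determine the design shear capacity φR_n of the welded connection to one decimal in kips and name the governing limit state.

Weld metal: throat = 0.707×0.3125 = 0.22094 in, L = 2×5.125 = 10.25 in. φR_n = 0.75 × 0.6 × 80 × 0.22094 × 10.25 = 81.5 kips.
Base metal shear (0.25 in plate): yield φR_n = 1.0×0.6×50×0.25×10.25 = 76.9 kips; rupture φR_n = 0.75×0.6×70×0.25×10.25 = 80.7 kips; take 76.9 kips (yield).
Governing: min(81.5, 76.9) = 76.9 kips → base-metal shear.

76.9 kips (base-metal shear governs)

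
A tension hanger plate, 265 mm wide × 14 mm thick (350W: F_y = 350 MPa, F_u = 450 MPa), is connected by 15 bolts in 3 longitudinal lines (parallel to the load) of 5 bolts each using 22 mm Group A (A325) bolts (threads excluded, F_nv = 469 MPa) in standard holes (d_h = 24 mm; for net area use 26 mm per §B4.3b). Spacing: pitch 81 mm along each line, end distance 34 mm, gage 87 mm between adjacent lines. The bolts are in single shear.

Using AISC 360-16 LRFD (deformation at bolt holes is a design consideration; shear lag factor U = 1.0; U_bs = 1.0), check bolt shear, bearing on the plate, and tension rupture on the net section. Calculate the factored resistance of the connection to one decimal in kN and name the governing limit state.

883.6 kN (net-section rupture governs)

Bolt shear: A_b = π(22)²/4 = 380.13 mm². φR_n = 0.75 × 469 × 380.13 × 15 × 1 = 2005.7 kN.
Bearing (14 mm plate, F_u = 450 MPa): end bolts L_c = 34 − 24/2 = 22, R_n = min(1.2×22×14×450, 2.4×22×14×450) = 166.32 kN/bolt; interior L_c = 81 − 24 = 57, R_n = 332.64 kN/bolt. φR_n = 0.75 × (3×166.32 + 12×332.64) = 3368.0 kN.
Tension rupture (net): A_n = (265 − 3×26)×14 = 2618 mm² (U = 1.0, A_e = A_n). φR_n = 0.75 × 450 × 2618 = 883.6 kN.
Governing: min(2005.7, 3368.0, 883.6) = 883.6 kN → net-section rupture.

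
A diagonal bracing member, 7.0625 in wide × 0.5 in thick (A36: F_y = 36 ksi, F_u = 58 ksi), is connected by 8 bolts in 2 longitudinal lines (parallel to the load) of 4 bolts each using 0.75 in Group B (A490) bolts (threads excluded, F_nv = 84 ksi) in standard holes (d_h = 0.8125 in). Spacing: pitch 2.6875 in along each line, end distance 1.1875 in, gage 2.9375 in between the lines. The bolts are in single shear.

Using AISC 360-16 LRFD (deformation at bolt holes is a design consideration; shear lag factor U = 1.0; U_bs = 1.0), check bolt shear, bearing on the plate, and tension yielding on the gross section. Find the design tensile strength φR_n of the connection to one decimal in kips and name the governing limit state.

Bolt shear: A_b = π(0.75)²/4 = 0.44179 in². φR_n = 0.75 × 84 × 0.44179 × 8 × 1 = 222.7 kips.
Bearing (0.5 in plate, F_u = 58 ksi): end bolts L_c = 1.1875 − 0.8125/2 = 0.78125, R_n = min(1.2×0.78125×0.5×58, 2.4×0.75×0.5×58) = 27.188 kips/bolt; interior L_c = 2.6875 − 0.8125 = 1.875, R_n = 52.2 kips/bolt. φR_n = 0.75 × (2×27.188 + 6×52.2) = 275.7 kips.
Tension yield (gross): A_g = 7.0625×0.5 = 3.5313 in². φR_n = 0.90 × 36 × 3.5313 = 114.4 kips.
Governing: min(222.7, 275.7, 114.4) = 114.4 kips → gross-section yield.

114.4 kips (gross-section yield governs)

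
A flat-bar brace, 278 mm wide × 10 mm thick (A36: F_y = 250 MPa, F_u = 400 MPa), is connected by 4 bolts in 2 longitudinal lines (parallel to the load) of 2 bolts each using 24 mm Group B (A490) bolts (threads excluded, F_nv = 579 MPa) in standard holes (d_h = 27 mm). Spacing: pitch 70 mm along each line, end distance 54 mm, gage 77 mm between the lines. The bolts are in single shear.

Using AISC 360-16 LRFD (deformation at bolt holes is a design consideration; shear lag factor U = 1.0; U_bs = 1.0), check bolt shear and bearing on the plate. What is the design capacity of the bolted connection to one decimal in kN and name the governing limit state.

601.2 kN (bearing governs)

Bolt shear: A_b = π(24)²/4 = 452.39 mm². φR_n = 0.75 × 579 × 452.39 × 4 × 1 = 785.8 kN.
Bearing (10 mm plate, F_u = 400 MPa): end bolts L_c = 54 − 27/2 = 40.5, R_n = min(1.2×40.5×10×400, 2.4×24×10×400) = 194.4 kN/bolt; interior L_c = 70 − 27 = 43, R_n = 206.4 kN/bolt. φR_n = 0.75 × (2×194.4 + 2×206.4) = 601.2 kN.
Governing: min(785.8, 601.2) = 601.2 kN → bearing.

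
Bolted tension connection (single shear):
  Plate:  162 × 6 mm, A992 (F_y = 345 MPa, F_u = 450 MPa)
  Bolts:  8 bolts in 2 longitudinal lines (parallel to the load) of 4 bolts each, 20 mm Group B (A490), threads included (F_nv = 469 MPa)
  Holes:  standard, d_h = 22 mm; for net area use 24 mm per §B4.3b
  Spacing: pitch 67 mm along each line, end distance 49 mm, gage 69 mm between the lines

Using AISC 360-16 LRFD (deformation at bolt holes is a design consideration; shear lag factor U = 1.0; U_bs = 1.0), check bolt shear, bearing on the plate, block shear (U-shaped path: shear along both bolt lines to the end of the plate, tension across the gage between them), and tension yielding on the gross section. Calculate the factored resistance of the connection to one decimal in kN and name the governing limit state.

301.8 kN (gross-section yield governs)

Bolt shear: A_b = π(20)²/4 = 314.16 mm². φR_n = 0.75 × 469 × 314.16 × 8 × 1 = 884.0 kN.
Bearing (6 mm plate, F_u = 450 MPa): end bolts L_c = 49 − 22/2 = 38, R_n = min(1.2×38×6×450, 2.4×20×6×450) = 123.12 kN/bolt; interior L_c = 67 − 22 = 45, R_n = 129.6 kN/bolt. φR_n = 0.75 × (2×123.12 + 6×129.6) = 767.9 kN.
Block shear: shear path 2×[49+3×67] = 2×250 mm, A_gv = 3000, A_nv = 2×(250 − 3.5×24)×6 = 1992 mm²; tension across gage: (69 − 1×24)×6 = 270 mm². R_n = min(0.6×450×1992, 0.6×345×3000) + 1.0×450×270 = min(537.84, 621) + 121.5 = 659.34 kN. φR_n = 0.75 × 659.34 = 494.5 kN.
Tension yield (gross): A_g = 162×6 = 972 mm². φR_n = 0.90 × 345 × 972 = 301.8 kN.
Governing: min(884.0, 767.9, 494.5, 301.8) = 301.8 kN → gross-section yield.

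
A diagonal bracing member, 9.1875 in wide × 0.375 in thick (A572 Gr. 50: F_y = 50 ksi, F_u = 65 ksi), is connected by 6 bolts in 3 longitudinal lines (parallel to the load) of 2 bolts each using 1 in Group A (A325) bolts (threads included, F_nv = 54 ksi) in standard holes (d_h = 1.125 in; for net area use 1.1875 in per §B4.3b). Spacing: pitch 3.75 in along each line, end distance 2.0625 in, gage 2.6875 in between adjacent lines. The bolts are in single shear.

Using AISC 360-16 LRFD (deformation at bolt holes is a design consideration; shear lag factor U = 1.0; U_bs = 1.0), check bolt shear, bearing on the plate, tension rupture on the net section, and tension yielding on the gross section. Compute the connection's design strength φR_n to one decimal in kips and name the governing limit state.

Bolt shear: A_b = π(1)²/4 = 0.7854 in². φR_n = 0.75 × 54 × 0.7854 × 6 × 1 = 190.9 kips.
Bearing (0.375 in plate, F_u = 65 ksi): end bolts L_c = 2.0625 − 1.125/2 = 1.5, R_n = min(1.2×1.5×0.375×65, 2.4×1×0.375×65) = 43.875 kips/bolt; interior L_c = 3.75 − 1.125 = 2.625, R_n = 58.5 kips/bolt. φR_n = 0.75 × (3×43.875 + 3×58.5) = 230.3 kips.
Tension rupture (net): A_n = (9.1875 − 3×1.1875)×0.375 = 2.1094 in² (U = 1.0, A_e = A_n). φR_n = 0.75 × 65 × 2.1094 = 102.8 kips.
Tension yield (gross): A_g = 9.1875×0.375 = 3.4453 in². φR_n = 0.90 × 50 × 3.4453 = 155.0 kips.
Governing: min(190.9, 230.3, 102.8, 155.0) = 102.8 kips → net-section rupture.

102.8 kips (net-section rupture governs)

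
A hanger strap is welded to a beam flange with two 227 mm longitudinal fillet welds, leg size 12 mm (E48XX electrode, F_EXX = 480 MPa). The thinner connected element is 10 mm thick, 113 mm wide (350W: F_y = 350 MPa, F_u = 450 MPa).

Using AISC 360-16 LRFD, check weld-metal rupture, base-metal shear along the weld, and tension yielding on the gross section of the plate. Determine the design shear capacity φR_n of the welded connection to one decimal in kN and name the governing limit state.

356.0 kN (gross-section yield governs)

Weld metal: throat = 0.707×12 = 8.484 mm, L = 2×227 = 454 mm. φR_n = 0.75 × 0.6 × 480 × 8.484 × 454 = 832.0 kN.
Base metal shear (10 mm plate): yield φR_n = 1.0×0.6×350×10×454 = 953.4 kN; rupture φR_n = 0.75×0.6×450×10×454 = 919.4 kN; take 919.4 kN (rupture).
Tension yield (gross): A_g = 113×10 = 1130 mm². φR_n = 0.90 × 350 × 1130 = 356.0 kN.
Governing: min(832.0, 919.4, 356.0) = 356.0 kN → gross-section yield.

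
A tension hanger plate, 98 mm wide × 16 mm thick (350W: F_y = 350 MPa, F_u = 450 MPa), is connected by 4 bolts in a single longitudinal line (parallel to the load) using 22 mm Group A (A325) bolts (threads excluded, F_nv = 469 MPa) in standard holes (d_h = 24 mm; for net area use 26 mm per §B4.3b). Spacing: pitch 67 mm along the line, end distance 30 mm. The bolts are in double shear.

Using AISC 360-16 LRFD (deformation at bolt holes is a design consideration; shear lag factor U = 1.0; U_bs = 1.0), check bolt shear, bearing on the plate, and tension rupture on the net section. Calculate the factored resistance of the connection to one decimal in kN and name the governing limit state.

388.8 kN (net-section rupture governs)

Bolt shear: A_b = π(22)²/4 = 380.13 mm². φR_n = 0.75 × 469 × 380.13 × 4 × 2 = 1069.7 kN.
Bearing (16 mm plate, F_u = 450 MPa): end bolts L_c = 30 − 24/2 = 18, R_n = min(1.2×18×16×450, 2.4×22×16×450) = 155.52 kN/bolt; interior L_c = 67 − 24 = 43, R_n = 371.52 kN/bolt. φR_n = 0.75 × (1×155.52 + 3×371.52) = 952.6 kN.
Tension rupture (net): A_n = (98 − 1×26)×16 = 1152 mm² (U = 1.0, A_e = A_n). φR_n = 0.75 × 450 × 1152 = 388.8 kN.
Governing: min(1069.7, 952.6, 388.8) = 388.8 kN → net-section rupture.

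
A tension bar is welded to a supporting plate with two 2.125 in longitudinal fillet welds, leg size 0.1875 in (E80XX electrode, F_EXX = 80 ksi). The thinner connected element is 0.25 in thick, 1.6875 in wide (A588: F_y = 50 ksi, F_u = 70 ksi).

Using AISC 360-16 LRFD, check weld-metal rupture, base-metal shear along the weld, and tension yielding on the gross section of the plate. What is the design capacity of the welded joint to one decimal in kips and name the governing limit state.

Weld metal: throat = 0.707×0.1875 = 0.13256 in, L = 2×2.125 = 4.25 in. φR_n = 0.75 × 0.6 × 80 × 0.13256 × 4.25 = 20.3 kips.
Base metal shear (0.25 in plate): yield φR_n = 1.0×0.6×50×0.25×4.25 = 31.9 kips; rupture φR_n = 0.75×0.6×70×0.25×4.25 = 33.5 kips; take 31.9 kips (yield).
Tension yield (gross): A_g = 1.6875×0.25 = 0.42188 in². φR_n = 0.90 × 50 × 0.42188 = 19.0 kips.
Governing: min(20.3, 31.9, 19.0) = 19.0 kips → gross-section yield.

19.0 kips (gross-section yield governs)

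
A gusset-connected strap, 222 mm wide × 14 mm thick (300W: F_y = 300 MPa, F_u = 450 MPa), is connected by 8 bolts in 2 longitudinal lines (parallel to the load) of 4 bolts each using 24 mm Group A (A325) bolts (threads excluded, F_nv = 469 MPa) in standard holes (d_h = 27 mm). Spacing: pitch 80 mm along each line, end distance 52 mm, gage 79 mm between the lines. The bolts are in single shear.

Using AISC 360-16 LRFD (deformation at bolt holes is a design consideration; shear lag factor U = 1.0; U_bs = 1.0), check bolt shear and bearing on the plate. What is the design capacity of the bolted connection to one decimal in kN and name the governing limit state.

Bolt shear: A_b = π(24)²/4 = 452.39 mm². φR_n = 0.75 × 469 × 452.39 × 8 × 1 = 1273.0 kN.
Bearing (14 mm plate, F_u = 450 MPa): end bolts L_c = 52 − 27/2 = 38.5, R_n = min(1.2×38.5×14×450, 2.4×24×14×450) = 291.06 kN/bolt; interior L_c = 80 − 27 = 53, R_n = 362.88 kN/bolt. φR_n = 0.75 × (2×291.06 + 6×362.88) = 2069.6 kN.
Governing: min(1273.0, 2069.6) = 1273.0 kN → bolt shear.

1273.0 kN (bolt shear governs)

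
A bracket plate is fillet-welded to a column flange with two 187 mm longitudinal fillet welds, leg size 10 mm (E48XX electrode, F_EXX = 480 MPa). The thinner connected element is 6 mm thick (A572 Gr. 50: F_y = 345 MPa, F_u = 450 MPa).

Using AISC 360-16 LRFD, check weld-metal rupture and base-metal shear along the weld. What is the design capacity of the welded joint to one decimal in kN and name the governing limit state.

Weld metal: throat = 0.707×10 = 7.07 mm, L = 2×187 = 374 mm. φR_n = 0.75 × 0.6 × 480 × 7.07 × 374 = 571.1 kN.
Base metal shear (6 mm plate): yield φR_n = 1.0×0.6×345×6×374 = 464.5 kN; rupture φR_n = 0.75×0.6×450×6×374 = 454.4 kN; take 454.4 kN (rupture).
Governing: min(571.1, 454.4) = 454.4 kN → base-metal shear.

454.4 kN (base-metal shear governs)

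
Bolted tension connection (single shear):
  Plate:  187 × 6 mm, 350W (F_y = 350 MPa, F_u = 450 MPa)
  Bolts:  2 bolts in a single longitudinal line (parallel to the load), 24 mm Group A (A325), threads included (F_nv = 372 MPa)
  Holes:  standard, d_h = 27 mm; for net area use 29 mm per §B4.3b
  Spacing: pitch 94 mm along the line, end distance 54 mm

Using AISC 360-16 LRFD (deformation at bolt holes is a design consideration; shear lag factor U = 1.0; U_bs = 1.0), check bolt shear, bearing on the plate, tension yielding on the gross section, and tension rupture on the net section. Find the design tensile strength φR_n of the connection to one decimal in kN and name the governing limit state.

Bolt shear: A_b = π(24)²/4 = 452.39 mm². φR_n = 0.75 × 372 × 452.39 × 2 × 1 = 252.4 kN.
Bearing (6 mm plate, F_u = 450 MPa): end bolts L_c = 54 − 27/2 = 40.5, R_n = min(1.2×40.5×6×450, 2.4×24×6×450) = 131.22 kN/bolt; interior L_c = 94 − 27 = 67, R_n = 155.52 kN/bolt. φR_n = 0.75 × (1×131.22 + 1×155.52) = 215.1 kN.
Tension yield (gross): A_g = 187×6 = 1122 mm². φR_n = 0.90 × 350 × 1122 = 353.4 kN.
Tension rupture (net): A_n = (187 − 1×29)×6 = 948 mm² (U = 1.0, A_e = A_n). φR_n = 0.75 × 450 × 948 = 320.0 kN.
Governing: min(252.4, 215.1, 353.4, 320.0) = 215.1 kN → bearing.

215.1 kN (bearing governs)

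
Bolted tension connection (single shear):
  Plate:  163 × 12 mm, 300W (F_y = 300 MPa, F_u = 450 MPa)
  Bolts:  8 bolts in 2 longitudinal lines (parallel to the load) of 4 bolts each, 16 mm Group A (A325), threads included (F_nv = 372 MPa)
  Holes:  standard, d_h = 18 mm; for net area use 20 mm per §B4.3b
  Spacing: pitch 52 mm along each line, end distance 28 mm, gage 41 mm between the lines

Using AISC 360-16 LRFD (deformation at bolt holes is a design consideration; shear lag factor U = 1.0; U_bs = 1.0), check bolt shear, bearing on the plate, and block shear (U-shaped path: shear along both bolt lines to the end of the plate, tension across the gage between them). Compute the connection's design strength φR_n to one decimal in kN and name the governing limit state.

448.8 kN (bolt shear governs)

Bolt shear: A_b = π(16)²/4 = 201.06 mm². φR_n = 0.75 × 372 × 201.06 × 8 × 1 = 448.8 kN.
Bearing (12 mm plate, F_u = 450 MPa): end bolts L_c = 28 − 18/2 = 19, R_n = min(1.2×19×12×450, 2.4×16×12×450) = 123.12 kN/bolt; interior L_c = 52 − 18 = 34, R_n = 207.36 kN/bolt. φR_n = 0.75 × (2×123.12 + 6×207.36) = 1117.8 kN.
Block shear: shear path 2×[28+3×52] = 2×184 mm, A_gv = 4416, A_nv = 2×(184 − 3.5×20)×12 = 2736 mm²; tension across gage: (41 − 1×20)×12 = 252 mm². R_n = min(0.6×450×2736, 0.6×300×4416) + 1.0×450×252 = min(738.72, 794.88) + 113.4 = 852.12 kN. φR_n = 0.75 × 852.12 = 639.1 kN.
Governing: min(448.8, 1117.8, 639.1) = 448.8 kN → bolt shear.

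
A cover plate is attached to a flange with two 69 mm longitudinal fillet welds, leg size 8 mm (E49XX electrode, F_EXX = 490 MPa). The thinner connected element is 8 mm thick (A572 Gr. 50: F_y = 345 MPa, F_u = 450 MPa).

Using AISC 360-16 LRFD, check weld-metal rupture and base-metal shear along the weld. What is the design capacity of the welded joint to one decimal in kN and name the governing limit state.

172.1 kN (weld metal governs)

Weld metal: throat = 0.707×8 = 5.656 mm, L = 2×69 = 138 mm. φR_n = 0.75 × 0.6 × 490 × 5.656 × 138 = 172.1 kN.
Base metal shear (8 mm plate): yield φR_n = 1.0×0.6×345×8×138 = 228.5 kN; rupture φR_n = 0.75×0.6×450×8×138 = 223.6 kN; take 223.6 kN (rupture).
Governing: min(172.1, 223.6) = 172.1 kN → weld metal.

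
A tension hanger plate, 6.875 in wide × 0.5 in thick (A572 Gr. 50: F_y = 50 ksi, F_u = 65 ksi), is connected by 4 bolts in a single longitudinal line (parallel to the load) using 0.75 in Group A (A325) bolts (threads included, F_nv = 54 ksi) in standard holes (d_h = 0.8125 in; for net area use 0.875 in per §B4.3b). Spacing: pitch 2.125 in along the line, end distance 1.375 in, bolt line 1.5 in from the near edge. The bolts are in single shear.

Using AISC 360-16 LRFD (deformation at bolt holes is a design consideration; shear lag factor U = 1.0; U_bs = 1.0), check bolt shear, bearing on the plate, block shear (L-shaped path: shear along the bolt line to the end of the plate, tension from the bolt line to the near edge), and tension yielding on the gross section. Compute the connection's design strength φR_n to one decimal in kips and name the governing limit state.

71.6 kips (bolt shear governs)

Bolt shear: A_b = π(0.75)²/4 = 0.44179 in². φR_n = 0.75 × 54 × 0.44179 × 4 × 1 = 71.6 kips.
Bearing (0.5 in plate, F_u = 65 ksi): end bolts L_c = 1.375 − 0.8125/2 = 0.96875, R_n = min(1.2×0.96875×0.5×65, 2.4×0.75×0.5×65) = 37.781 kips/bolt; interior L_c = 2.125 − 0.8125 = 1.3125, R_n = 51.188 kips/bolt. φR_n = 0.75 × (1×37.781 + 3×51.188) = 143.5 kips.
Block shear: shear path 1×[1.375+3×2.125] = 1×7.75 in, A_gv = 3.875, A_nv = 1×(7.75 − 3.5×0.875)×0.5 = 2.3438 in²; tension to near edge: (1.5 − 0.5×0.875)×0.5 = 0.53125 in². R_n = min(0.6×65×2.3438, 0.6×50×3.875) + 1.0×65×0.53125 = min(91.408, 116.25) + 34.531 = 125.94 kips. φR_n = 0.75 × 125.94 = 94.5 kips.
Tension yield (gross): A_g = 6.875×0.5 = 3.4375 in². φR_n = 0.90 × 50 × 3.4375 = 154.7 kips.
Governing: min(71.6, 143.5, 94.5, 154.7) = 71.6 kips → bolt shear.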